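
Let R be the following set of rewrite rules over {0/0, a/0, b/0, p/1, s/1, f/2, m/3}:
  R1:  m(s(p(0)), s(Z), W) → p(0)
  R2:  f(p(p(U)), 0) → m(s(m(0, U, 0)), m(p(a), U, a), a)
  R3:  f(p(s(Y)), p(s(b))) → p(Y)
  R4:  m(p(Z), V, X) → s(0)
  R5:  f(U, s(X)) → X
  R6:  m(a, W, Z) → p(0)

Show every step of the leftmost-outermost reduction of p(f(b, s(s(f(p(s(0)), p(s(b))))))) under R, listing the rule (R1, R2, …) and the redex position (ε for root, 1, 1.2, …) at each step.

1. p(f(b, s(s(f(p(s(0)), p(s(b)))))))  →  p(s(f(p(s(0)), p(s(b)))))   [R5 at 1]
2. p(s(f(p(s(0)), p(s(b)))))  →  p(s(p(0)))   [R3 at 1.1]

p(s(p(0)))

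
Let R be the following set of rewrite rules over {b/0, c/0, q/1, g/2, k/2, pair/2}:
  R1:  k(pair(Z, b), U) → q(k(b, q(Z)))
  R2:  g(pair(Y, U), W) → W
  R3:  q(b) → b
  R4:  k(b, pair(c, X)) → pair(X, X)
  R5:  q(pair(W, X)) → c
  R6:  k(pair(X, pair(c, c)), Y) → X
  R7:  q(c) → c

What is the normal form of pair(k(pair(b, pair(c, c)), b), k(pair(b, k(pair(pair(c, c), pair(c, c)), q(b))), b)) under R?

1. pair(k(pair(b, pair(c, c)), b), k(pair(b, k(pair(pair(c, c), pair(c, c)), q(b))), b))  →  pair(b, k(pair(b, k(pair(pair(c, c), pair(c, c)), q(b))), b))   [R6 at 1]
2. pair(b, k(pair(b, k(pair(pair(c, c), pair(c, c)), q(b))), b))  →  pair(b, k(pair(b, pair(c, c)), b))   [R6 at 2.1.2]
3. pair(b, k(pair(b, pair(c, c)), b))  →  pair(b, b)   [R6 at 2]

pair(b, b)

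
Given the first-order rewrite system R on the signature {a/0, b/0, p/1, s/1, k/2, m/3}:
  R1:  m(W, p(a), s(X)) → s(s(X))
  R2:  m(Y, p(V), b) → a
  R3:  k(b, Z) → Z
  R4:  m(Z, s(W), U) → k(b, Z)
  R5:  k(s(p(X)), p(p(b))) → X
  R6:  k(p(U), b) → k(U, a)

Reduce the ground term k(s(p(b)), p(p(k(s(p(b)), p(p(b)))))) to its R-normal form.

b

1. k(s(p(b)), p(p(k(s(p(b)), p(p(b))))))  →  k(s(p(b)), p(p(b)))   [R5 at 2.1.1]
2. k(s(p(b)), p(p(b)))  →  b   [R5 at ε]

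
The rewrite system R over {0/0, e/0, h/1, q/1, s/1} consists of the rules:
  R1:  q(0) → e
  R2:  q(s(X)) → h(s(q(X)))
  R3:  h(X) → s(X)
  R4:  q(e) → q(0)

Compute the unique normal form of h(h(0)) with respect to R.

s(s(0))

1. h(h(0))  →  s(h(0))   [R3 at ε]
2. s(h(0))  →  s(s(0))   [R3 at 1]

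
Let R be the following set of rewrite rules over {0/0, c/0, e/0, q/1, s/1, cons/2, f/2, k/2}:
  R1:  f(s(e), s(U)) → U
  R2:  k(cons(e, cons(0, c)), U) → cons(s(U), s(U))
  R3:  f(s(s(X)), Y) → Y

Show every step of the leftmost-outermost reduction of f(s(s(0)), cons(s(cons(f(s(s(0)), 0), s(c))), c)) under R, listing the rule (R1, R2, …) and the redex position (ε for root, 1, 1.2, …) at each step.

cons(s(cons(0, s(c))), c)

1. f(s(s(0)), cons(s(cons(f(s(s(0)), 0), s(c))), c))  →  cons(s(cons(f(s(s(0)), 0), s(c))), c)   [R3 at ε]
2. cons(s(cons(f(s(s(0)), 0), s(c))), c)  →  cons(s(cons(0, s(c))), c)   [R3 at 1.1.1]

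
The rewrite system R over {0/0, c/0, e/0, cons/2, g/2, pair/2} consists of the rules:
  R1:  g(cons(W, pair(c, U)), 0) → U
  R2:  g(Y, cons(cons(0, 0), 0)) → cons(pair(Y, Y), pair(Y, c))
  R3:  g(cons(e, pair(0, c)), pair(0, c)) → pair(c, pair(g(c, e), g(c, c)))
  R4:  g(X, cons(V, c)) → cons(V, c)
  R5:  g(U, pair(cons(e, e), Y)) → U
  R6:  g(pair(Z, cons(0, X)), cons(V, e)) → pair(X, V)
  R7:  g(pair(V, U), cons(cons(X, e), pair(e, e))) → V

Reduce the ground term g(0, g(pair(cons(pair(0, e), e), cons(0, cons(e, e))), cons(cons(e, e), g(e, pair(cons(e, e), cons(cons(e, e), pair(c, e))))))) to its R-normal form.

1. g(0, g(pair(cons(pair(0, e), e), cons(0, cons(e, e))), cons(cons(e, e), g(e, pair(cons(e, e), cons(cons(e, e), pair(c, e)))))))  →  g(0, g(pair(cons(pair(0, e), e), cons(0, cons(e, e))), cons(cons(e, e), e)))   [R5 at 2.2.2]
2. g(0, g(pair(cons(pair(0, e), e), cons(0, cons(e, e))), cons(cons(e, e), e)))  →  g(0, pair(cons(e, e), cons(e, e)))   [R6 at 2]
3. g(0, pair(cons(e, e), cons(e, e)))  →  0   [R5 at ε]

0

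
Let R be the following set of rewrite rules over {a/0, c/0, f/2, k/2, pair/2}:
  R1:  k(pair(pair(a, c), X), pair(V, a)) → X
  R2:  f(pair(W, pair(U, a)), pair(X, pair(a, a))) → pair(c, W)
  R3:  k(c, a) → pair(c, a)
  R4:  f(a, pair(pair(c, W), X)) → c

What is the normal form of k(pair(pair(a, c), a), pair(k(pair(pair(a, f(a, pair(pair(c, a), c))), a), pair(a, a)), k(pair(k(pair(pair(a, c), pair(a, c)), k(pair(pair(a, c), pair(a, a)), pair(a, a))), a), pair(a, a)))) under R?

1. k(pair(pair(a, c), a), pair(k(pair(pair(a, f(a, pair(pair(c, a), c))), a), pair(a, a)), k(pair(k(pair(pair(a, c), pair(a, c)), k(pair(pair(a, c), pair(a, a)), pair(a, a))), a), pair(a, a))))  →  k(pair(pair(a, c), a), pair(k(pair(pair(a, c), a), pair(a, a)), k(pair(k(pair(pair(a, c), pair(a, c)), k(pair(pair(a, c), pair(a, a)), pair(a, a))), a), pair(a, a))))   [R4 at 2.1.1.1.2]
2. k(pair(pair(a, c), a), pair(k(pair(pair(a, c), a), pair(a, a)), k(pair(k(pair(pair(a, c), pair(a, c)), k(pair(pair(a, c), pair(a, a)), pair(a, a))), a), pair(a, a))))  →  k(pair(pair(a, c), a), pair(a, k(pair(k(pair(pair(a, c), pair(a, c)), k(pair(pair(a, c), pair(a, a)), pair(a, a))), a), pair(a, a))))   [R1 at 2.1]
3. k(pair(pair(a, c), a), pair(a, k(pair(k(pair(pair(a, c), pair(a, c)), k(pair(pair(a, c), pair(a, a)), pair(a, a))), a), pair(a, a))))  →  k(pair(pair(a, c), a), pair(a, k(pair(k(pair(pair(a, c), pair(a, c)), pair(a, a)), a), pair(a, a))))   [R1 at 2.2.1.1.2]
4. k(pair(pair(a, c), a), pair(a, k(pair(k(pair(pair(a, c), pair(a, c)), pair(a, a)), a), pair(a, a))))  →  k(pair(pair(a, c), a), pair(a, k(pair(pair(a, c), a), pair(a, a))))   [R1 at 2.2.1.1]
5. k(pair(pair(a, c), a), pair(a, k(pair(pair(a, c), a), pair(a, a))))  →  k(pair(pair(a, c), a), pair(a, a))   [R1 at 2.2]
6. k(pair(pair(a, c), a), pair(a, a))  →  a   [R1 at ε]

a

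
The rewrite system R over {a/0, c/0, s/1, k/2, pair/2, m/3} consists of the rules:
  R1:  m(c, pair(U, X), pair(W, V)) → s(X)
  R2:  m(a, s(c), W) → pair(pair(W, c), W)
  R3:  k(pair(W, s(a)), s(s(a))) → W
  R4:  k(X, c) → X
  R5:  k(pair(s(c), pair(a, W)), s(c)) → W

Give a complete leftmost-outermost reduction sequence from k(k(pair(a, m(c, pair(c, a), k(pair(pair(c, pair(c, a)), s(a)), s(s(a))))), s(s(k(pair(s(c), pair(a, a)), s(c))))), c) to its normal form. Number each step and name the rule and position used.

a

1. k(k(pair(a, m(c, pair(c, a), k(pair(pair(c, pair(c, a)), s(a)), s(s(a))))), s(s(k(pair(s(c), pair(a, a)), s(c))))), c)  →  k(pair(a, m(c, pair(c, a), k(pair(pair(c, pair(c, a)), s(a)), s(s(a))))), s(s(k(pair(s(c), pair(a, a)), s(c)))))   [R4 at ε]
2. k(pair(a, m(c, pair(c, a), k(pair(pair(c, pair(c, a)), s(a)), s(s(a))))), s(s(k(pair(s(c), pair(a, a)), s(c)))))  →  k(pair(a, m(c, pair(c, a), pair(c, pair(c, a)))), s(s(k(pair(s(c), pair(a, a)), s(c)))))   [R3 at 1.2.3]
3. k(pair(a, m(c, pair(c, a), pair(c, pair(c, a)))), s(s(k(pair(s(c), pair(a, a)), s(c)))))  →  k(pair(a, s(a)), s(s(k(pair(s(c), pair(a, a)), s(c)))))   [R1 at 1.2]
4. k(pair(a, s(a)), s(s(k(pair(s(c), pair(a, a)), s(c)))))  →  k(pair(a, s(a)), s(s(a)))   [R5 at 2.1.1]
5. k(pair(a, s(a)), s(s(a)))  →  a   [R3 at ε]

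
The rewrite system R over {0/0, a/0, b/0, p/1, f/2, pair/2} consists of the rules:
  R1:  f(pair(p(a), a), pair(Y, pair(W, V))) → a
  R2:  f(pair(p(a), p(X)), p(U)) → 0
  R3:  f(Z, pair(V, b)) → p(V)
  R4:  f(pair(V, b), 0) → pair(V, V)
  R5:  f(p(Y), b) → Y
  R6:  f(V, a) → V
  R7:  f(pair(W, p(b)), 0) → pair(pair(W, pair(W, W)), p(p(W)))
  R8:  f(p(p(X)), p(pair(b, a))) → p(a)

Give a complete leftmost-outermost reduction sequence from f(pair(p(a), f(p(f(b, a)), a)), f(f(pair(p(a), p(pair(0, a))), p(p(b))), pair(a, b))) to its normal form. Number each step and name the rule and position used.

0

1. f(pair(p(a), f(p(f(b, a)), a)), f(f(pair(p(a), p(pair(0, a))), p(p(b))), pair(a, b)))  →  f(pair(p(a), p(f(b, a))), f(f(pair(p(a), p(pair(0, a))), p(p(b))), pair(a, b)))   [R6 at 1.2]
2. f(pair(p(a), p(f(b, a))), f(f(pair(p(a), p(pair(0, a))), p(p(b))), pair(a, b)))  →  f(pair(p(a), p(b)), f(f(pair(p(a), p(pair(0, a))), p(p(b))), pair(a, b)))   [R6 at 1.2.1]
3. f(pair(p(a), p(b)), f(f(pair(p(a), p(pair(0, a))), p(p(b))), pair(a, b)))  →  f(pair(p(a), p(b)), p(a))   [R3 at 2]
4. f(pair(p(a), p(b)), p(a))  →  0   [R2 at ε]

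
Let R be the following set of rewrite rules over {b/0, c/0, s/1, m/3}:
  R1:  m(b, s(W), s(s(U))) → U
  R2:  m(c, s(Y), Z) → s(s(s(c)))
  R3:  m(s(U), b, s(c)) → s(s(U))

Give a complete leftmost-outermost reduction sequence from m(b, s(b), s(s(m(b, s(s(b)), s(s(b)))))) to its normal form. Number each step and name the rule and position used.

b

1. m(b, s(b), s(s(m(b, s(s(b)), s(s(b))))))  →  m(b, s(s(b)), s(s(b)))   [R1 at ε]
2. m(b, s(s(b)), s(s(b)))  →  b   [R1 at ε]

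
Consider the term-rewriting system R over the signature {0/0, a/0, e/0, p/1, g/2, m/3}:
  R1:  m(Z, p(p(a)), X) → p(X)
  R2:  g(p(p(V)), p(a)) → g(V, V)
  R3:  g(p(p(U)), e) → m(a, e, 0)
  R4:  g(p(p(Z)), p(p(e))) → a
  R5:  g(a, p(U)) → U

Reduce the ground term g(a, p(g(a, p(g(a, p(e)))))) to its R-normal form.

e

1. g(a, p(g(a, p(g(a, p(e))))))  →  g(a, p(g(a, p(e))))   [R5 at ε]
2. g(a, p(g(a, p(e))))  →  g(a, p(e))   [R5 at ε]
3. g(a, p(e))  →  e   [R5 at ε]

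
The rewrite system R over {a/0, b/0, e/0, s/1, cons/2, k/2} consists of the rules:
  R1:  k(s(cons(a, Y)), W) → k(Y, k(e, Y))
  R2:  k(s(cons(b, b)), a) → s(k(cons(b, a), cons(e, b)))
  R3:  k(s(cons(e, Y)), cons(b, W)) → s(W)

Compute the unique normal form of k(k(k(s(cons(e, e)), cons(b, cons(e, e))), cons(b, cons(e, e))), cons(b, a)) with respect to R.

1. k(k(k(s(cons(e, e)), cons(b, cons(e, e))), cons(b, cons(e, e))), cons(b, a))  →  k(k(s(cons(e, e)), cons(b, cons(e, e))), cons(b, a))   [R3 at 1.1]
2. k(k(s(cons(e, e)), cons(b, cons(e, e))), cons(b, a))  →  k(s(cons(e, e)), cons(b, a))   [R3 at 1]
3. k(s(cons(e, e)), cons(b, a))  →  s(a)   [R3 at ε]

s(a)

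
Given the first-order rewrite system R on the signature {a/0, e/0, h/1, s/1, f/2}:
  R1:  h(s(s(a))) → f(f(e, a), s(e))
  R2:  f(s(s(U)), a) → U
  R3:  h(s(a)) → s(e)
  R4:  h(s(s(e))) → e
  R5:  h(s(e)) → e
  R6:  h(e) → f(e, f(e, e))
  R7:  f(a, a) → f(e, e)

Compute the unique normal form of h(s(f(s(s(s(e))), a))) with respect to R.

e

1. h(s(f(s(s(s(e))), a)))  →  h(s(s(e)))   [R2 at 1.1]
2. h(s(s(e)))  →  e   [R4 at ε]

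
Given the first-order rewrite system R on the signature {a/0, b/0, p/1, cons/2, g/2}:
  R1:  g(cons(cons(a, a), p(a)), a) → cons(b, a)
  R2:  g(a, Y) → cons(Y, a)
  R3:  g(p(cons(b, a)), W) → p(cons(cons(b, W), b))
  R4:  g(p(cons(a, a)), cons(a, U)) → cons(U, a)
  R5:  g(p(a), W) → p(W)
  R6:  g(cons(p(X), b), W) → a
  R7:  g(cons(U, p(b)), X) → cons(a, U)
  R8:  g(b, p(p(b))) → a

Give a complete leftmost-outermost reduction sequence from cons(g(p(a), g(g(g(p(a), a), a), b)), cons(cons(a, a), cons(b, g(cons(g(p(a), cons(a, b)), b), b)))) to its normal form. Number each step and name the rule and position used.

cons(p(p(b)), cons(cons(a, a), cons(b, a)))

1. cons(g(p(a), g(g(g(p(a), a), a), b)), cons(cons(a, a), cons(b, g(cons(g(p(a), cons(a, b)), b), b))))  →  cons(p(g(g(g(p(a), a), a), b)), cons(cons(a, a), cons(b, g(cons(g(p(a), cons(a, b)), b), b))))   [R5 at 1]
2. cons(p(g(g(g(p(a), a), a), b)), cons(cons(a, a), cons(b, g(cons(g(p(a), cons(a, b)), b), b))))  →  cons(p(g(g(p(a), a), b)), cons(cons(a, a), cons(b, g(cons(g(p(a), cons(a, b)), b), b))))   [R5 at 1.1.1.1]
3. cons(p(g(g(p(a), a), b)), cons(cons(a, a), cons(b, g(cons(g(p(a), cons(a, b)), b), b))))  →  cons(p(g(p(a), b)), cons(cons(a, a), cons(b, g(cons(g(p(a), cons(a, b)), b), b))))   [R5 at 1.1.1]
4. cons(p(g(p(a), b)), cons(cons(a, a), cons(b, g(cons(g(p(a), cons(a, b)), b), b))))  →  cons(p(p(b)), cons(cons(a, a), cons(b, g(cons(g(p(a), cons(a, b)), b), b))))   [R5 at 1.1]
5. cons(p(p(b)), cons(cons(a, a), cons(b, g(cons(g(p(a), cons(a, b)), b), b))))  →  cons(p(p(b)), cons(cons(a, a), cons(b, g(cons(p(cons(a, b)), b), b))))   [R5 at 2.2.2.1.1]
6. cons(p(p(b)), cons(cons(a, a), cons(b, g(cons(p(cons(a, b)), b), b))))  →  cons(p(p(b)), cons(cons(a, a), cons(b, a)))   [R6 at 2.2.2]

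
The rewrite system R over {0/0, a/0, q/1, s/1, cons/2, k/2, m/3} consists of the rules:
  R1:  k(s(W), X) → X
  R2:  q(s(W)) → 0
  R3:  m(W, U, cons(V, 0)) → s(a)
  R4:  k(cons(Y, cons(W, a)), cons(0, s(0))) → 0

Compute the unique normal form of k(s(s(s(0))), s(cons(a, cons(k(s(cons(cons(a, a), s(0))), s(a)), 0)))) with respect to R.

1. k(s(s(s(0))), s(cons(a, cons(k(s(cons(cons(a, a), s(0))), s(a)), 0))))  →  s(cons(a, cons(k(s(cons(cons(a, a), s(0))), s(a)), 0)))   [R1 at ε]
2. s(cons(a, cons(k(s(cons(cons(a, a), s(0))), s(a)), 0)))  →  s(cons(a, cons(s(a), 0)))   [R1 at 1.2.1]

s(cons(a, cons(s(a), 0)))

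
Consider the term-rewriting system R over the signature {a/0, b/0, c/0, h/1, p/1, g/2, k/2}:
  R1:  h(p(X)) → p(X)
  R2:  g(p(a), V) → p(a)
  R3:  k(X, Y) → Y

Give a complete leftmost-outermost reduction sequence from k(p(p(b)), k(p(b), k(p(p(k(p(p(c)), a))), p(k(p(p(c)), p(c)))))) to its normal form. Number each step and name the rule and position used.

1. k(p(p(b)), k(p(b), k(p(p(k(p(p(c)), a))), p(k(p(p(c)), p(c))))))  →  k(p(b), k(p(p(k(p(p(c)), a))), p(k(p(p(c)), p(c)))))   [R3 at ε]
2. k(p(b), k(p(p(k(p(p(c)), a))), p(k(p(p(c)), p(c)))))  →  k(p(p(k(p(p(c)), a))), p(k(p(p(c)), p(c))))   [R3 at ε]
3. k(p(p(k(p(p(c)), a))), p(k(p(p(c)), p(c))))  →  p(k(p(p(c)), p(c)))   [R3 at ε]
4. p(k(p(p(c)), p(c)))  →  p(p(c))   [R3 at 1]

p(p(c))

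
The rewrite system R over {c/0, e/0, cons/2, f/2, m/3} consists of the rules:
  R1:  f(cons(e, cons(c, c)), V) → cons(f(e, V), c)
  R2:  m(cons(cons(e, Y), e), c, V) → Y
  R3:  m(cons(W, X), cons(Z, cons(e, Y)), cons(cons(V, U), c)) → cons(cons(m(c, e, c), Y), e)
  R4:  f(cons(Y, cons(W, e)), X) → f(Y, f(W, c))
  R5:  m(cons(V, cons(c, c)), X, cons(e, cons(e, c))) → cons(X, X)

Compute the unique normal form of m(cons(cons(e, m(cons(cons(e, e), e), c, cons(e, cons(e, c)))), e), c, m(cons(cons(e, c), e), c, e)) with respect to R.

1. m(cons(cons(e, m(cons(cons(e, e), e), c, cons(e, cons(e, c)))), e), c, m(cons(cons(e, c), e), c, e))  →  m(cons(cons(e, e), e), c, cons(e, cons(e, c)))   [R2 at ε]
2. m(cons(cons(e, e), e), c, cons(e, cons(e, c)))  →  e   [R2 at ε]

e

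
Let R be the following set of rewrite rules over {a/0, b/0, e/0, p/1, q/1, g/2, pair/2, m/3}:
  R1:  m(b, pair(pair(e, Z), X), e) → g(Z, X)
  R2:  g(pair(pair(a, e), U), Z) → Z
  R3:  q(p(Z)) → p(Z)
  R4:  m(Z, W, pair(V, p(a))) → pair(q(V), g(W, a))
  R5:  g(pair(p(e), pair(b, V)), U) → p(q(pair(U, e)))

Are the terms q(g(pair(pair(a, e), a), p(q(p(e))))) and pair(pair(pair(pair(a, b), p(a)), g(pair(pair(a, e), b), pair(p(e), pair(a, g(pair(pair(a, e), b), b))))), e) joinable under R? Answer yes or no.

no — NF(t₁) = p(p(e)), NF(t₂) = pair(pair(pair(pair(a, b), p(a)), pair(p(e), pair(a, b))), e)

Reduce t₁ = q(g(pair(pair(a, e), a), p(q(p(e))))):
1. q(g(pair(pair(a, e), a), p(q(p(e)))))  →  q(p(q(p(e))))   [R2 at 1]
2. q(p(q(p(e))))  →  p(q(p(e)))   [R3 at ε]
3. p(q(p(e)))  →  p(p(e))   [R3 at 1]

Reduce t₂ = pair(pair(pair(pair(a, b), p(a)), g(pair(pair(a, e), b), pair(p(e), pair(a, g(pair(pair(a, e), b), b))))), e):
1. pair(pair(pair(pair(a, b), p(a)), g(pair(pair(a, e), b), pair(p(e), pair(a, g(pair(pair(a, e), b), b))))), e)  →  pair(pair(pair(pair(a, b), p(a)), pair(p(e), pair(a, g(pair(pair(a, e), b), b)))), e)   [R2 at 1.2]
2. pair(pair(pair(pair(a, b), p(a)), pair(p(e), pair(a, g(pair(pair(a, e), b), b)))), e)  →  pair(pair(pair(pair(a, b), p(a)), pair(p(e), pair(a, b))), e)   [R2 at 1.2.2.2]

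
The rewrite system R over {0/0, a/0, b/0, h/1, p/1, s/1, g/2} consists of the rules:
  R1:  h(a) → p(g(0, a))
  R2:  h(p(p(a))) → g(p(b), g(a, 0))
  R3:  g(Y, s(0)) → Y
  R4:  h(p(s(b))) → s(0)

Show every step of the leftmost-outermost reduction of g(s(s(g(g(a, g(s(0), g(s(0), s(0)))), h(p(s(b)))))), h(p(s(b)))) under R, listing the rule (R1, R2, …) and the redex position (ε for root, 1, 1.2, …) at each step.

s(s(a))

1. g(s(s(g(g(a, g(s(0), g(s(0), s(0)))), h(p(s(b)))))), h(p(s(b))))  →  g(s(s(g(g(a, g(s(0), s(0))), h(p(s(b)))))), h(p(s(b))))   [R3 at 1.1.1.1.2.2]
2. g(s(s(g(g(a, g(s(0), s(0))), h(p(s(b)))))), h(p(s(b))))  →  g(s(s(g(g(a, s(0)), h(p(s(b)))))), h(p(s(b))))   [R3 at 1.1.1.1.2]
3. g(s(s(g(g(a, s(0)), h(p(s(b)))))), h(p(s(b))))  →  g(s(s(g(a, h(p(s(b)))))), h(p(s(b))))   [R3 at 1.1.1.1]
4. g(s(s(g(a, h(p(s(b)))))), h(p(s(b))))  →  g(s(s(g(a, s(0)))), h(p(s(b))))   [R4 at 1.1.1.2]
5. g(s(s(g(a, s(0)))), h(p(s(b))))  →  g(s(s(a)), h(p(s(b))))   [R3 at 1.1.1]
6. g(s(s(a)), h(p(s(b))))  →  g(s(s(a)), s(0))   [R4 at 2]
7. g(s(s(a)), s(0))  →  s(s(a))   [R3 at ε]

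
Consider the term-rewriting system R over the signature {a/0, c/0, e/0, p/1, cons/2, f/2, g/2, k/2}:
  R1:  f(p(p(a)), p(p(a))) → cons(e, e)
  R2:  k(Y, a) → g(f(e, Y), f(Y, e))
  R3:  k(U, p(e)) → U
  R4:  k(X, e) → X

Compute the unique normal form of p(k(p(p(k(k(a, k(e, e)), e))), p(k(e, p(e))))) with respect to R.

1. p(k(p(p(k(k(a, k(e, e)), e))), p(k(e, p(e)))))  →  p(k(p(p(k(a, k(e, e)))), p(k(e, p(e)))))   [R4 at 1.1.1.1]
2. p(k(p(p(k(a, k(e, e)))), p(k(e, p(e)))))  →  p(k(p(p(k(a, e))), p(k(e, p(e)))))   [R4 at 1.1.1.1.2]
3. p(k(p(p(k(a, e))), p(k(e, p(e)))))  →  p(k(p(p(a)), p(k(e, p(e)))))   [R4 at 1.1.1.1]
4. p(k(p(p(a)), p(k(e, p(e)))))  →  p(k(p(p(a)), p(e)))   [R3 at 1.2.1]
5. p(k(p(p(a)), p(e)))  →  p(p(p(a)))   [R3 at 1]

p(p(p(a)))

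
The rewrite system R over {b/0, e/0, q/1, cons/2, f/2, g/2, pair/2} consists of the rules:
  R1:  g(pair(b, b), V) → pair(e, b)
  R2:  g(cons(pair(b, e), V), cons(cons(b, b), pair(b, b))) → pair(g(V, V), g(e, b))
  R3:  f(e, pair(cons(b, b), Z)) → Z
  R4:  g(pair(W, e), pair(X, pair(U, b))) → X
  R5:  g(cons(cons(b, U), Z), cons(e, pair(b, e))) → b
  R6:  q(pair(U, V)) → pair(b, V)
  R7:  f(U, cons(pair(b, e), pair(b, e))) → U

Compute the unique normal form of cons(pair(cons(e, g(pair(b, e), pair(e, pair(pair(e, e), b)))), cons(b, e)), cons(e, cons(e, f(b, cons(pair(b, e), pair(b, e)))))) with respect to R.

cons(pair(cons(e, e), cons(b, e)), cons(e, cons(e, b)))

1. cons(pair(cons(e, g(pair(b, e), pair(e, pair(pair(e, e), b)))), cons(b, e)), cons(e, cons(e, f(b, cons(pair(b, e), pair(b, e))))))  →  cons(pair(cons(e, e), cons(b, e)), cons(e, cons(e, f(b, cons(pair(b, e), pair(b, e))))))   [R4 at 1.1.2]
2. cons(pair(cons(e, e), cons(b, e)), cons(e, cons(e, f(b, cons(pair(b, e), pair(b, e))))))  →  cons(pair(cons(e, e), cons(b, e)), cons(e, cons(e, b)))   [R7 at 2.2.2]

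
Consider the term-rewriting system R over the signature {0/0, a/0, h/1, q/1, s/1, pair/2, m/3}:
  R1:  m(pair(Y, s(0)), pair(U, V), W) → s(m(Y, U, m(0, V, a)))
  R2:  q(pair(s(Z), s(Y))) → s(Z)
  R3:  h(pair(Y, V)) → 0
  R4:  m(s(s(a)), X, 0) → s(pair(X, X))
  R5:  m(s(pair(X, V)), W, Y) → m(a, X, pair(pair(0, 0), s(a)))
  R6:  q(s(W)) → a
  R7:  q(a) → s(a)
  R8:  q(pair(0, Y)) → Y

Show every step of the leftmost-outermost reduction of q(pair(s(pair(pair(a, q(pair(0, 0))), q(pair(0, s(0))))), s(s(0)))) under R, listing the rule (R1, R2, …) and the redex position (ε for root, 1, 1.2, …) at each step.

s(pair(pair(a, 0), s(0)))

1. q(pair(s(pair(pair(a, q(pair(0, 0))), q(pair(0, s(0))))), s(s(0))))  →  s(pair(pair(a, q(pair(0, 0))), q(pair(0, s(0)))))   [R2 at ε]
2. s(pair(pair(a, q(pair(0, 0))), q(pair(0, s(0)))))  →  s(pair(pair(a, 0), q(pair(0, s(0)))))   [R8 at 1.1.2]
3. s(pair(pair(a, 0), q(pair(0, s(0)))))  →  s(pair(pair(a, 0), s(0)))   [R8 at 1.2]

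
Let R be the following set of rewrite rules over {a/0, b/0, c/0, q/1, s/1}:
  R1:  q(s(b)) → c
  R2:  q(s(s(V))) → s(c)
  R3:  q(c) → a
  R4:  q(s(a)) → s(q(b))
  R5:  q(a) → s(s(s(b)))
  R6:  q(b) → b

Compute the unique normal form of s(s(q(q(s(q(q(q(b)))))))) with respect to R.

s(s(a))

1. s(s(q(q(s(q(q(q(b))))))))  →  s(s(q(q(s(q(q(b)))))))   [R6 at 1.1.1.1.1.1.1]
2. s(s(q(q(s(q(q(b)))))))  →  s(s(q(q(s(q(b))))))   [R6 at 1.1.1.1.1.1]
3. s(s(q(q(s(q(b))))))  →  s(s(q(q(s(b)))))   [R6 at 1.1.1.1.1]
4. s(s(q(q(s(b)))))  →  s(s(q(c)))   [R1 at 1.1.1]
5. s(s(q(c)))  →  s(s(a))   [R3 at 1.1]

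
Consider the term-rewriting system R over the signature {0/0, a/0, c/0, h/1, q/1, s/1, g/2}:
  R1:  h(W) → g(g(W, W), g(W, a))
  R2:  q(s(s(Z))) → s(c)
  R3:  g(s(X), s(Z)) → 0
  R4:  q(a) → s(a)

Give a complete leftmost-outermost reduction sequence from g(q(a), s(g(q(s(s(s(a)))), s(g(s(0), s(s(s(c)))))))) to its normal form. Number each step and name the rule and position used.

1. g(q(a), s(g(q(s(s(s(a)))), s(g(s(0), s(s(s(c))))))))  →  g(s(a), s(g(q(s(s(s(a)))), s(g(s(0), s(s(s(c))))))))   [R4 at 1]
2. g(s(a), s(g(q(s(s(s(a)))), s(g(s(0), s(s(s(c))))))))  →  0   [R3 at ε]

0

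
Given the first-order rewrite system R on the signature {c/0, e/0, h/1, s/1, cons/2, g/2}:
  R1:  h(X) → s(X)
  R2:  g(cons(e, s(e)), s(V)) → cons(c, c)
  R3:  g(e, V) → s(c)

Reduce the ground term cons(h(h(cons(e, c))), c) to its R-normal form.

1. cons(h(h(cons(e, c))), c)  →  cons(s(h(cons(e, c))), c)   [R1 at 1]
2. cons(s(h(cons(e, c))), c)  →  cons(s(s(cons(e, c))), c)   [R1 at 1.1]

cons(s(s(cons(e, c))), c)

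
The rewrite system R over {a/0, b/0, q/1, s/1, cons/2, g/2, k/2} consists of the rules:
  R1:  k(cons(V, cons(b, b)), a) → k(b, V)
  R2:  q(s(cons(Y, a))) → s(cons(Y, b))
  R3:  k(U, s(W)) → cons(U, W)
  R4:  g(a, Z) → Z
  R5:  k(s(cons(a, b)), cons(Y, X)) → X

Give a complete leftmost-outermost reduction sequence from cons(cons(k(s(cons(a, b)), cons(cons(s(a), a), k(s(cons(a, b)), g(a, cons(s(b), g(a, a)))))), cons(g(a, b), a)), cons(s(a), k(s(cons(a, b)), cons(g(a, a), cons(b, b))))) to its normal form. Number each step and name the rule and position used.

1. cons(cons(k(s(cons(a, b)), cons(cons(s(a), a), k(s(cons(a, b)), g(a, cons(s(b), g(a, a)))))), cons(g(a, b), a)), cons(s(a), k(s(cons(a, b)), cons(g(a, a), cons(b, b)))))  →  cons(cons(k(s(cons(a, b)), g(a, cons(s(b), g(a, a)))), cons(g(a, b), a)), cons(s(a), k(s(cons(a, b)), cons(g(a, a), cons(b, b)))))   [R5 at 1.1]
2. cons(cons(k(s(cons(a, b)), g(a, cons(s(b), g(a, a)))), cons(g(a, b), a)), cons(s(a), k(s(cons(a, b)), cons(g(a, a), cons(b, b)))))  →  cons(cons(k(s(cons(a, b)), cons(s(b), g(a, a))), cons(g(a, b), a)), cons(s(a), k(s(cons(a, b)), cons(g(a, a), cons(b, b)))))   [R4 at 1.1.2]
3. cons(cons(k(s(cons(a, b)), cons(s(b), g(a, a))), cons(g(a, b), a)), cons(s(a), k(s(cons(a, b)), cons(g(a, a), cons(b, b)))))  →  cons(cons(g(a, a), cons(g(a, b), a)), cons(s(a), k(s(cons(a, b)), cons(g(a, a), cons(b, b)))))   [R5 at 1.1]
4. cons(cons(g(a, a), cons(g(a, b), a)), cons(s(a), k(s(cons(a, b)), cons(g(a, a), cons(b, b)))))  →  cons(cons(a, cons(g(a, b), a)), cons(s(a), k(s(cons(a, b)), cons(g(a, a), cons(b, b)))))   [R4 at 1.1]
5. cons(cons(a, cons(g(a, b), a)), cons(s(a), k(s(cons(a, b)), cons(g(a, a), cons(b, b)))))  →  cons(cons(a, cons(b, a)), cons(s(a), k(s(cons(a, b)), cons(g(a, a), cons(b, b)))))   [R4 at 1.2.1]
6. cons(cons(a, cons(b, a)), cons(s(a), k(s(cons(a, b)), cons(g(a, a), cons(b, b)))))  →  cons(cons(a, cons(b, a)), cons(s(a), cons(b, b)))   [R5 at 2.2]

cons(cons(a, cons(b, a)), cons(s(a), cons(b, b)))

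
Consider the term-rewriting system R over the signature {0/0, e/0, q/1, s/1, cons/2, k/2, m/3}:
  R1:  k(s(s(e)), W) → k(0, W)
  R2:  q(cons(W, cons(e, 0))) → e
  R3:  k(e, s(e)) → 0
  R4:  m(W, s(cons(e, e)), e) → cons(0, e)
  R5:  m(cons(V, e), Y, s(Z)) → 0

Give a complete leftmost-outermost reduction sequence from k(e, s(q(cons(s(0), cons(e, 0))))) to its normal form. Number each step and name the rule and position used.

1. k(e, s(q(cons(s(0), cons(e, 0)))))  →  k(e, s(e))   [R2 at 2.1]
2. k(e, s(e))  →  0   [R3 at ε]

0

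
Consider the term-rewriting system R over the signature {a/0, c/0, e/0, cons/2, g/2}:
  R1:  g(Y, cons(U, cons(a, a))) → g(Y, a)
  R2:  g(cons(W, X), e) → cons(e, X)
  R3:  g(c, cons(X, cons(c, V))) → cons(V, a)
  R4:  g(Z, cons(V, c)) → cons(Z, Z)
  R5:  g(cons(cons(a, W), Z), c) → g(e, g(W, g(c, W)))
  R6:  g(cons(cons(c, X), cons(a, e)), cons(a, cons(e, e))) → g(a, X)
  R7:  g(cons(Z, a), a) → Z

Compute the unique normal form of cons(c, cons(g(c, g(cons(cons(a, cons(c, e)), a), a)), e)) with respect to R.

1. cons(c, cons(g(c, g(cons(cons(a, cons(c, e)), a), a)), e))  →  cons(c, cons(g(c, cons(a, cons(c, e))), e))   [R7 at 2.1.2]
2. cons(c, cons(g(c, cons(a, cons(c, e))), e))  →  cons(c, cons(cons(e, a), e))   [R3 at 2.1]

cons(c, cons(cons(e, a), e))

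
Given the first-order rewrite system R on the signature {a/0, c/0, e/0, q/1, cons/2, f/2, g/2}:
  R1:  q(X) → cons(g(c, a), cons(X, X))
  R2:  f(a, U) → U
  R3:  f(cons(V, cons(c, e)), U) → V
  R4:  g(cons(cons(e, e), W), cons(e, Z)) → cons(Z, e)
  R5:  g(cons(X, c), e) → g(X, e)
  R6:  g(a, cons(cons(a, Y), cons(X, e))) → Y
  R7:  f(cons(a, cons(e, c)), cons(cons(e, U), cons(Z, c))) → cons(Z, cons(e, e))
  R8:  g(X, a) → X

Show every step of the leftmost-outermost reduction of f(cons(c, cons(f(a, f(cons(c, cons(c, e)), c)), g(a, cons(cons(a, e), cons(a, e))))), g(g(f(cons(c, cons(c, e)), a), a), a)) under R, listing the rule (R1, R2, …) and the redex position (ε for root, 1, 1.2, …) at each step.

c

1. f(cons(c, cons(f(a, f(cons(c, cons(c, e)), c)), g(a, cons(cons(a, e), cons(a, e))))), g(g(f(cons(c, cons(c, e)), a), a), a))  →  f(cons(c, cons(f(cons(c, cons(c, e)), c), g(a, cons(cons(a, e), cons(a, e))))), g(g(f(cons(c, cons(c, e)), a), a), a))   [R2 at 1.2.1]
2. f(cons(c, cons(f(cons(c, cons(c, e)), c), g(a, cons(cons(a, e), cons(a, e))))), g(g(f(cons(c, cons(c, e)), a), a), a))  →  f(cons(c, cons(c, g(a, cons(cons(a, e), cons(a, e))))), g(g(f(cons(c, cons(c, e)), a), a), a))   [R3 at 1.2.1]
3. f(cons(c, cons(c, g(a, cons(cons(a, e), cons(a, e))))), g(g(f(cons(c, cons(c, e)), a), a), a))  →  f(cons(c, cons(c, e)), g(g(f(cons(c, cons(c, e)), a), a), a))   [R6 at 1.2.2]
4. f(cons(c, cons(c, e)), g(g(f(cons(c, cons(c, e)), a), a), a))  →  c   [R3 at ε]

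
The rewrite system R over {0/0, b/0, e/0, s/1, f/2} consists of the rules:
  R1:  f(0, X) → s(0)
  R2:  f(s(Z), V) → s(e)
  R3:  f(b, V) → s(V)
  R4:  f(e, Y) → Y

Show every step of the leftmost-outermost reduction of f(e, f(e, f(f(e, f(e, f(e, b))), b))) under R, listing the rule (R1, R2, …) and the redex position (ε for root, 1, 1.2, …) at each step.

1. f(e, f(e, f(f(e, f(e, f(e, b))), b)))  →  f(e, f(f(e, f(e, f(e, b))), b))   [R4 at ε]
2. f(e, f(f(e, f(e, f(e, b))), b))  →  f(f(e, f(e, f(e, b))), b)   [R4 at ε]
3. f(f(e, f(e, f(e, b))), b)  →  f(f(e, f(e, b)), b)   [R4 at 1]
4. f(f(e, f(e, b)), b)  →  f(f(e, b), b)   [R4 at 1]
5. f(f(e, b), b)  →  f(b, b)   [R4 at 1]
6. f(b, b)  →  s(b)   [R3 at ε]

s(b)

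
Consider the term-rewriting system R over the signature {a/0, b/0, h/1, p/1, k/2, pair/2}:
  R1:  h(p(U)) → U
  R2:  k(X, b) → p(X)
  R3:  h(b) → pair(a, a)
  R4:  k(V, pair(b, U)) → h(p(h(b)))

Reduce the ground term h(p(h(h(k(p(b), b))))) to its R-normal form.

b

1. h(p(h(h(k(p(b), b)))))  →  h(h(k(p(b), b)))   [R1 at ε]
2. h(h(k(p(b), b)))  →  h(h(p(p(b))))   [R2 at 1.1]
3. h(h(p(p(b))))  →  h(p(b))   [R1 at 1]
4. h(p(b))  →  b   [R1 at ε]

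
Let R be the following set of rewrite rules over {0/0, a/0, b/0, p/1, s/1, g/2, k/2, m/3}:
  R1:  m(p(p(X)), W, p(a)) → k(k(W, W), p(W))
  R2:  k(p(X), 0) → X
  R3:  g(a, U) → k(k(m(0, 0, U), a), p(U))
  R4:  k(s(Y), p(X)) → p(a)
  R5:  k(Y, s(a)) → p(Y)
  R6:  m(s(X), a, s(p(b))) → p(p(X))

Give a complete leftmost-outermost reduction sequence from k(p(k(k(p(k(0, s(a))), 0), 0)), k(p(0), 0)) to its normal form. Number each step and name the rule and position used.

0

1. k(p(k(k(p(k(0, s(a))), 0), 0)), k(p(0), 0))  →  k(p(k(k(0, s(a)), 0)), k(p(0), 0))   [R2 at 1.1.1]
2. k(p(k(k(0, s(a)), 0)), k(p(0), 0))  →  k(p(k(p(0), 0)), k(p(0), 0))   [R5 at 1.1.1]
3. k(p(k(p(0), 0)), k(p(0), 0))  →  k(p(0), k(p(0), 0))   [R2 at 1.1]
4. k(p(0), k(p(0), 0))  →  k(p(0), 0)   [R2 at 2]
5. k(p(0), 0)  →  0   [R2 at ε]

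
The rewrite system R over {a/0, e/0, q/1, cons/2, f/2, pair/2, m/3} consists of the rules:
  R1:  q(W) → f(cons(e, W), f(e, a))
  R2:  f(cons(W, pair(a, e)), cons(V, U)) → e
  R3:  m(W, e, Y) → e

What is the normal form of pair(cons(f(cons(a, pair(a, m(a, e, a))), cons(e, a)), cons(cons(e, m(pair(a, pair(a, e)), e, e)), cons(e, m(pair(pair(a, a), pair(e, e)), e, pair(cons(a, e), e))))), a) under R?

pair(cons(e, cons(cons(e, e), cons(e, e))), a)

1. pair(cons(f(cons(a, pair(a, m(a, e, a))), cons(e, a)), cons(cons(e, m(pair(a, pair(a, e)), e, e)), cons(e, m(pair(pair(a, a), pair(e, e)), e, pair(cons(a, e), e))))), a)  →  pair(cons(f(cons(a, pair(a, e)), cons(e, a)), cons(cons(e, m(pair(a, pair(a, e)), e, e)), cons(e, m(pair(pair(a, a), pair(e, e)), e, pair(cons(a, e), e))))), a)   [R3 at 1.1.1.2.2]
2. pair(cons(f(cons(a, pair(a, e)), cons(e, a)), cons(cons(e, m(pair(a, pair(a, e)), e, e)), cons(e, m(pair(pair(a, a), pair(e, e)), e, pair(cons(a, e), e))))), a)  →  pair(cons(e, cons(cons(e, m(pair(a, pair(a, e)), e, e)), cons(e, m(pair(pair(a, a), pair(e, e)), e, pair(cons(a, e), e))))), a)   [R2 at 1.1]
3. pair(cons(e, cons(cons(e, m(pair(a, pair(a, e)), e, e)), cons(e, m(pair(pair(a, a), pair(e, e)), e, pair(cons(a, e), e))))), a)  →  pair(cons(e, cons(cons(e, e), cons(e, m(pair(pair(a, a), pair(e, e)), e, pair(cons(a, e), e))))), a)   [R3 at 1.2.1.2]
4. pair(cons(e, cons(cons(e, e), cons(e, m(pair(pair(a, a), pair(e, e)), e, pair(cons(a, e), e))))), a)  →  pair(cons(e, cons(cons(e, e), cons(e, e))), a)   [R3 at 1.2.2.2]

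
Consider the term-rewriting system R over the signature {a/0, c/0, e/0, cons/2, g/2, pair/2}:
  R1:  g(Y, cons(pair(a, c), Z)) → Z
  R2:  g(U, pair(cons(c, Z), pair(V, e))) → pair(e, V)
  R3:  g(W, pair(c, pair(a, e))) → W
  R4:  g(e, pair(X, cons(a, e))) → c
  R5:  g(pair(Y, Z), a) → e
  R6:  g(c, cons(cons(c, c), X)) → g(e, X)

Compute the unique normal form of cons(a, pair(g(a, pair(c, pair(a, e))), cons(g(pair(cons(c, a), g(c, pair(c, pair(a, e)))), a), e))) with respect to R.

cons(a, pair(a, cons(e, e)))

1. cons(a, pair(g(a, pair(c, pair(a, e))), cons(g(pair(cons(c, a), g(c, pair(c, pair(a, e)))), a), e)))  →  cons(a, pair(a, cons(g(pair(cons(c, a), g(c, pair(c, pair(a, e)))), a), e)))   [R3 at 2.1]
2. cons(a, pair(a, cons(g(pair(cons(c, a), g(c, pair(c, pair(a, e)))), a), e)))  →  cons(a, pair(a, cons(e, e)))   [R5 at 2.2.1]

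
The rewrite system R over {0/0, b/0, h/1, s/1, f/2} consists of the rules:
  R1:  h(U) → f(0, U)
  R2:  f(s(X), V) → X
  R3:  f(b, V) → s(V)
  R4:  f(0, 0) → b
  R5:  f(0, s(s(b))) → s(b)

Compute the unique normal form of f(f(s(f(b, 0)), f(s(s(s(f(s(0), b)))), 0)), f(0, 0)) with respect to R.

0

1. f(f(s(f(b, 0)), f(s(s(s(f(s(0), b)))), 0)), f(0, 0))  →  f(f(b, 0), f(0, 0))   [R2 at 1]
2. f(f(b, 0), f(0, 0))  →  f(s(0), f(0, 0))   [R3 at 1]
3. f(s(0), f(0, 0))  →  0   [R2 at ε]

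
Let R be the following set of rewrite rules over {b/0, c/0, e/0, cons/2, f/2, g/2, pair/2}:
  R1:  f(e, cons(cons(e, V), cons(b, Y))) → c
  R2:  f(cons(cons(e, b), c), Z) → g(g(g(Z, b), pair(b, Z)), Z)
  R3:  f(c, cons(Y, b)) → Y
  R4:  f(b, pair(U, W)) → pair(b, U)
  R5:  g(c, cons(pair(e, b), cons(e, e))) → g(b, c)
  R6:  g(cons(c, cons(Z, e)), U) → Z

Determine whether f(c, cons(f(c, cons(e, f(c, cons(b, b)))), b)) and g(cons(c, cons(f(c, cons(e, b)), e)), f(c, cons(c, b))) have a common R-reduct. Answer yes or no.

yes — NF(t₁) = e, NF(t₂) = e

Reduce t₁ = f(c, cons(f(c, cons(e, f(c, cons(b, b)))), b)):
1. f(c, cons(f(c, cons(e, f(c, cons(b, b)))), b))  →  f(c, cons(e, f(c, cons(b, b))))   [R3 at ε]
2. f(c, cons(e, f(c, cons(b, b))))  →  f(c, cons(e, b))   [R3 at 2.2]
3. f(c, cons(e, b))  →  e   [R3 at ε]

Reduce t₂ = g(cons(c, cons(f(c, cons(e, b)), e)), f(c, cons(c, b))):
1. g(cons(c, cons(f(c, cons(e, b)), e)), f(c, cons(c, b)))  →  f(c, cons(e, b))   [R6 at ε]
2. f(c, cons(e, b))  →  e   [R3 at ε]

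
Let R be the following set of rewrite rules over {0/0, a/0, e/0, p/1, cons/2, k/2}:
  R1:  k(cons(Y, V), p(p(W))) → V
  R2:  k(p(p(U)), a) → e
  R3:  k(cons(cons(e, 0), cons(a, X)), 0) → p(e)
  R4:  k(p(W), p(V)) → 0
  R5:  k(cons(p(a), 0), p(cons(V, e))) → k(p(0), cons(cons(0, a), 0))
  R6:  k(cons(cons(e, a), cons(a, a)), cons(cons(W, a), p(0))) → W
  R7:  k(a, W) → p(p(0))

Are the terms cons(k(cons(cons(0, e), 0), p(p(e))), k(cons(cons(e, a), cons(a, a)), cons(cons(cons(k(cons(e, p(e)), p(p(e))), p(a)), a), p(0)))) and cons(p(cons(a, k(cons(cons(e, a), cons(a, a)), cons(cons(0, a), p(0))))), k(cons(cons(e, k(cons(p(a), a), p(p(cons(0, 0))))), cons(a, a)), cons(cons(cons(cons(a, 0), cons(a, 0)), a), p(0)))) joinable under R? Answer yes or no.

Reduce t₁ = cons(k(cons(cons(0, e), 0), p(p(e))), k(cons(cons(e, a), cons(a, a)), cons(cons(cons(k(cons(e, p(e)), p(p(e))), p(a)), a), p(0)))):
1. cons(k(cons(cons(0, e), 0), p(p(e))), k(cons(cons(e, a), cons(a, a)), cons(cons(cons(k(cons(e, p(e)), p(p(e))), p(a)), a), p(0))))  →  cons(0, k(cons(cons(e, a), cons(a, a)), cons(cons(cons(k(cons(e, p(e)), p(p(e))), p(a)), a), p(0))))   [R1 at 1]
2. cons(0, k(cons(cons(e, a), cons(a, a)), cons(cons(cons(k(cons(e, p(e)), p(p(e))), p(a)), a), p(0))))  →  cons(0, cons(k(cons(e, p(e)), p(p(e))), p(a)))   [R6 at 2]
3. cons(0, cons(k(cons(e, p(e)), p(p(e))), p(a)))  →  cons(0, cons(p(e), p(a)))   [R1 at 2.1]

Reduce t₂ = cons(p(cons(a, k(cons(cons(e, a), cons(a, a)), cons(cons(0, a), p(0))))), k(cons(cons(e, k(cons(p(a), a), p(p(cons(0, 0))))), cons(a, a)), cons(cons(cons(cons(a, 0), cons(a, 0)), a), p(0)))):
1. cons(p(cons(a, k(cons(cons(e, a), cons(a, a)), cons(cons(0, a), p(0))))), k(cons(cons(e, k(cons(p(a), a), p(p(cons(0, 0))))), cons(a, a)), cons(cons(cons(cons(a, 0), cons(a, 0)), a), p(0))))  →  cons(p(cons(a, 0)), k(cons(cons(e, k(cons(p(a), a), p(p(cons(0, 0))))), cons(a, a)), cons(cons(cons(cons(a, 0), cons(a, 0)), a), p(0))))   [R6 at 1.1.2]
2. cons(p(cons(a, 0)), k(cons(cons(e, k(cons(p(a), a), p(p(cons(0, 0))))), cons(a, a)), cons(cons(cons(cons(a, 0), cons(a, 0)), a), p(0))))  →  cons(p(cons(a, 0)), k(cons(cons(e, a), cons(a, a)), cons(cons(cons(cons(a, 0), cons(a, 0)), a), p(0))))   [R1 at 2.1.1.2]
3. cons(p(cons(a, 0)), k(cons(cons(e, a), cons(a, a)), cons(cons(cons(cons(a, 0), cons(a, 0)), a), p(0))))  →  cons(p(cons(a, 0)), cons(cons(a, 0), cons(a, 0)))   [R6 at 2]

no — NF(t₁) = cons(0, cons(p(e), p(a))), NF(t₂) = cons(p(cons(a, 0)), cons(cons(a, 0), cons(a, 0)))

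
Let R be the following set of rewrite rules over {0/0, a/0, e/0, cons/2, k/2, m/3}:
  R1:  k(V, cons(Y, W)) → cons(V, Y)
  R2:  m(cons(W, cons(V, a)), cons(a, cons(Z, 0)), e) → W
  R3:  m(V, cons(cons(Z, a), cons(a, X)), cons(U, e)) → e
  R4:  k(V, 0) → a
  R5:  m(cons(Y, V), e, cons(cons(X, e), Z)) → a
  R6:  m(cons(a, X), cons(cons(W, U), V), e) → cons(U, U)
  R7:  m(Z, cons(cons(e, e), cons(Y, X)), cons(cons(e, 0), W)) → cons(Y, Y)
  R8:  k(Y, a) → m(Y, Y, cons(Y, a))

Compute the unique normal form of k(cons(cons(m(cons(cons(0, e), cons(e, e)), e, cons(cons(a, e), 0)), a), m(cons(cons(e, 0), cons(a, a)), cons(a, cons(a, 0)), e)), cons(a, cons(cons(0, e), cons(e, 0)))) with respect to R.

1. k(cons(cons(m(cons(cons(0, e), cons(e, e)), e, cons(cons(a, e), 0)), a), m(cons(cons(e, 0), cons(a, a)), cons(a, cons(a, 0)), e)), cons(a, cons(cons(0, e), cons(e, 0))))  →  cons(cons(cons(m(cons(cons(0, e), cons(e, e)), e, cons(cons(a, e), 0)), a), m(cons(cons(e, 0), cons(a, a)), cons(a, cons(a, 0)), e)), a)   [R1 at ε]
2. cons(cons(cons(m(cons(cons(0, e), cons(e, e)), e, cons(cons(a, e), 0)), a), m(cons(cons(e, 0), cons(a, a)), cons(a, cons(a, 0)), e)), a)  →  cons(cons(cons(a, a), m(cons(cons(e, 0), cons(a, a)), cons(a, cons(a, 0)), e)), a)   [R5 at 1.1.1]
3. cons(cons(cons(a, a), m(cons(cons(e, 0), cons(a, a)), cons(a, cons(a, 0)), e)), a)  →  cons(cons(cons(a, a), cons(e, 0)), a)   [R2 at 1.2]

cons(cons(cons(a, a), cons(e, 0)), a)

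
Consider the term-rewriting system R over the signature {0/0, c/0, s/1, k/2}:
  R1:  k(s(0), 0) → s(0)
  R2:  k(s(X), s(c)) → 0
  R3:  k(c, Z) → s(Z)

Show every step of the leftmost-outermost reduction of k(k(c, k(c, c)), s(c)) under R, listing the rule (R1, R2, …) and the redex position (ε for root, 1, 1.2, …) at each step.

1. k(k(c, k(c, c)), s(c))  →  k(s(k(c, c)), s(c))   [R3 at 1]
2. k(s(k(c, c)), s(c))  →  0   [R2 at ε]

0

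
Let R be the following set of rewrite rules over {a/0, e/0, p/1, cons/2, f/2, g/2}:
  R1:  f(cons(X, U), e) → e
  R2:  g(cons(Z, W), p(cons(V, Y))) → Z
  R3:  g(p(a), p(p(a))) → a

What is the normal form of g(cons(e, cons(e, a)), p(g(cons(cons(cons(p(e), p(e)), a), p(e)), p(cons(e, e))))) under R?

1. g(cons(e, cons(e, a)), p(g(cons(cons(cons(p(e), p(e)), a), p(e)), p(cons(e, e)))))  →  g(cons(e, cons(e, a)), p(cons(cons(p(e), p(e)), a)))   [R2 at 2.1]
2. g(cons(e, cons(e, a)), p(cons(cons(p(e), p(e)), a)))  →  e   [R2 at ε]

e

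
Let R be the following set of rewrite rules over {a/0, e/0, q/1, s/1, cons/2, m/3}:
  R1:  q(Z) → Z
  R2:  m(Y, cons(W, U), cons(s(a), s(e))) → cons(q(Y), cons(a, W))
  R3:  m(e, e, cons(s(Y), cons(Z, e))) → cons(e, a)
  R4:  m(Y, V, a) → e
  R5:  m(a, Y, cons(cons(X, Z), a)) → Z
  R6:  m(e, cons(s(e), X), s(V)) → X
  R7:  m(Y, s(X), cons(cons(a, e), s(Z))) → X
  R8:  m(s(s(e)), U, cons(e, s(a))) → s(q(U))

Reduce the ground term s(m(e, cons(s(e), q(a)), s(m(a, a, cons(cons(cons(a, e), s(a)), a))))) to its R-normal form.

s(a)

1. s(m(e, cons(s(e), q(a)), s(m(a, a, cons(cons(cons(a, e), s(a)), a)))))  →  s(q(a))   [R6 at 1]
2. s(q(a))  →  s(a)   [R1 at 1]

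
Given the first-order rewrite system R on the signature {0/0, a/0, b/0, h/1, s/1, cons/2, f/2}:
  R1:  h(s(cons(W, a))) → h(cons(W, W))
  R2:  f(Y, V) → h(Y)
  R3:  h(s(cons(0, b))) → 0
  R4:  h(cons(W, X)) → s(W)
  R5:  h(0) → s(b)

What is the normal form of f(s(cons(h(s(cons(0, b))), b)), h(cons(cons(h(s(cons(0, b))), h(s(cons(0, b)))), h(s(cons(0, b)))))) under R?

0

1. f(s(cons(h(s(cons(0, b))), b)), h(cons(cons(h(s(cons(0, b))), h(s(cons(0, b)))), h(s(cons(0, b))))))  →  h(s(cons(h(s(cons(0, b))), b)))   [R2 at ε]
2. h(s(cons(h(s(cons(0, b))), b)))  →  h(s(cons(0, b)))   [R3 at 1.1.1]
3. h(s(cons(0, b)))  →  0   [R3 at ε]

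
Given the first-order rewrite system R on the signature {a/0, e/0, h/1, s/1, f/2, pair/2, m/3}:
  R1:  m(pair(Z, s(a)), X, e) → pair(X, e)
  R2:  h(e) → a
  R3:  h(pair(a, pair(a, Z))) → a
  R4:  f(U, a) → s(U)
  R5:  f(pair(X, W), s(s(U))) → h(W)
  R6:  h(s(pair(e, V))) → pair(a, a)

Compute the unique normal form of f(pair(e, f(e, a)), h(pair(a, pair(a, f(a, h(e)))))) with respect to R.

s(pair(e, s(e)))

1. f(pair(e, f(e, a)), h(pair(a, pair(a, f(a, h(e))))))  →  f(pair(e, s(e)), h(pair(a, pair(a, f(a, h(e))))))   [R4 at 1.2]
2. f(pair(e, s(e)), h(pair(a, pair(a, f(a, h(e))))))  →  f(pair(e, s(e)), a)   [R3 at 2]
3. f(pair(e, s(e)), a)  →  s(pair(e, s(e)))   [R4 at ε]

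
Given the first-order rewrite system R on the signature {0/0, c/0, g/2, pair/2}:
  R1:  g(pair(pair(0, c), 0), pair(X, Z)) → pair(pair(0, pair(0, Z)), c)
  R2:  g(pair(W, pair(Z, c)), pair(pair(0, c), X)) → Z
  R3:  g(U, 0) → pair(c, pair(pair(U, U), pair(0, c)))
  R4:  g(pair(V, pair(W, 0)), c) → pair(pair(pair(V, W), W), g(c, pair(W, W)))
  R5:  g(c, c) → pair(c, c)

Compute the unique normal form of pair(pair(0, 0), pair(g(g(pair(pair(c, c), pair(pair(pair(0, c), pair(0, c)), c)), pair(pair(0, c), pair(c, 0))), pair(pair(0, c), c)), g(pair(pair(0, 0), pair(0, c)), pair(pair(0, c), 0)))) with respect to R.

1. pair(pair(0, 0), pair(g(g(pair(pair(c, c), pair(pair(pair(0, c), pair(0, c)), c)), pair(pair(0, c), pair(c, 0))), pair(pair(0, c), c)), g(pair(pair(0, 0), pair(0, c)), pair(pair(0, c), 0))))  →  pair(pair(0, 0), pair(g(pair(pair(0, c), pair(0, c)), pair(pair(0, c), c)), g(pair(pair(0, 0), pair(0, c)), pair(pair(0, c), 0))))   [R2 at 2.1.1]
2. pair(pair(0, 0), pair(g(pair(pair(0, c), pair(0, c)), pair(pair(0, c), c)), g(pair(pair(0, 0), pair(0, c)), pair(pair(0, c), 0))))  →  pair(pair(0, 0), pair(0, g(pair(pair(0, 0), pair(0, c)), pair(pair(0, c), 0))))   [R2 at 2.1]
3. pair(pair(0, 0), pair(0, g(pair(pair(0, 0), pair(0, c)), pair(pair(0, c), 0))))  →  pair(pair(0, 0), pair(0, 0))   [R2 at 2.2]

pair(pair(0, 0), pair(0, 0))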